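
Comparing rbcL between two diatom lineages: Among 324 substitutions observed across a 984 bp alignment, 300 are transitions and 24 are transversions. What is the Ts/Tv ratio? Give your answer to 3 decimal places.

R = 300/24 = 12.500.

12.500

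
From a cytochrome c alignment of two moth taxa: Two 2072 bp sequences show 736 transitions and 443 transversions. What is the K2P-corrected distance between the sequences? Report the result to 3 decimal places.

P = 736/2072 ≈ 0.355212 and Q = 443/2072 ≈ 0.213803.
Under the Kimura two-parameter model, d = −½ ln(1 − 2P − Q) − ¼ ln(1 − 2Q).
1 − 2P − Q = 0.075773, giving −½ ln(0.075773) = 1.290007.
1 − 2Q = 0.572394, giving −¼ ln(0.572394) = 0.139482.
d = 1.290007 + 0.139482 = 1.429489.

1.429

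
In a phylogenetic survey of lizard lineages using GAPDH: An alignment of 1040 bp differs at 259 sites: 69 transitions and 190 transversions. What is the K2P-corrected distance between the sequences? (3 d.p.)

0.303

P = 69/1040 ≈ 0.066346 and Q = 190/1040 ≈ 0.182692.
Under the Kimura two-parameter model, d = −½ ln(1 − 2P − Q) − ¼ ln(1 − 2Q).
1 − 2P − Q = 0.684616, giving −½ ln(0.684616) = 0.189449.
1 − 2Q = 0.634616, giving −¼ ln(0.634616) = 0.113684.
d = 0.189449 + 0.113684 = 0.303133.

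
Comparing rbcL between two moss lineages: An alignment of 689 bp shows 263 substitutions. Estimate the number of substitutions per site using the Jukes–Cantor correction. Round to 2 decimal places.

0.53

p = 263/689 ≈ 0.381713.
d = −(3/4) ln(1 − 4p/3) = −0.75 ln(1 − 0.508951) = −0.75 ln(0.491049)
  = −0.75 × (-0.711211) = 0.533408 substitutions/site.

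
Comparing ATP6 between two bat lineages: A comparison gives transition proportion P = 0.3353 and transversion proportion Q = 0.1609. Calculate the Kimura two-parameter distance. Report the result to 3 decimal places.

0.987

Under the Kimura two-parameter model, d = −½ ln(1 − 2P − Q) − ¼ ln(1 − 2Q).
1 − 2P − Q = 0.1685, giving −½ ln(0.1685) = 0.890410.
1 − 2Q = 0.6782, giving −¼ ln(0.6782) = 0.097078.
d = 0.890410 + 0.097078 = 0.987488.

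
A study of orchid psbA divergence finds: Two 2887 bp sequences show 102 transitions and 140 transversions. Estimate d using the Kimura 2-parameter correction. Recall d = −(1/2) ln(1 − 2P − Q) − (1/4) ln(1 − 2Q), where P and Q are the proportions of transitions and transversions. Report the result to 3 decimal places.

P = 102/2887 ≈ 0.035331 and Q = 140/2887 ≈ 0.048493.
Under the Kimura two-parameter model, d = −½ ln(1 − 2P − Q) − ¼ ln(1 − 2Q).
1 − 2P − Q = 0.880845, giving −½ ln(0.880845) = 0.063437.
1 − 2Q = 0.903014, giving −¼ ln(0.903014) = 0.025504.
d = 0.063437 + 0.025504 = 0.088941.

0.089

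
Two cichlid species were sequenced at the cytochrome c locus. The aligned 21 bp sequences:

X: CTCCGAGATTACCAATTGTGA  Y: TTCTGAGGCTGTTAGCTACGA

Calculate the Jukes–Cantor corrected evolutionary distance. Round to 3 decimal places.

The sequences differ at 11 of 21 sites, so p = 11/21 ≈ 0.52381.
d = −(3/4) ln(1 − 4p/3) = −0.75 ln(1 − 0.698413) = −0.75 ln(0.301587)
  = −0.75 × (-1.198697) = 0.899023 substitutions/site.

0.899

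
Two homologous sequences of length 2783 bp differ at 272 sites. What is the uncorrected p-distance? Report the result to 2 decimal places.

p = 272/2783 = 0.097736… ≈ 0.10 (to 2 d.p.).

0.10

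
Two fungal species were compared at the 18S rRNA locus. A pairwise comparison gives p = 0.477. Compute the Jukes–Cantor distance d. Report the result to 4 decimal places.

0.7580

d = −(3/4) ln(1 − 4p/3) = −0.75 ln(1 − 0.636) = −0.75 ln(0.364)
  = −0.75 × (-1.010601) = 0.757951 substitutions/site.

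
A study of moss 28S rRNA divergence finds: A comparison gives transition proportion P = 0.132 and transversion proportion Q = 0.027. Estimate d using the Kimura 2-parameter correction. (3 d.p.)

0.186

Under the Kimura two-parameter model, d = −½ ln(1 − 2P − Q) − ¼ ln(1 − 2Q).
1 − 2P − Q = 0.709, giving −½ ln(0.709) = 0.171950.
1 − 2Q = 0.946, giving −¼ ln(0.946) = 0.013878.
d = 0.171950 + 0.013878 = 0.185828.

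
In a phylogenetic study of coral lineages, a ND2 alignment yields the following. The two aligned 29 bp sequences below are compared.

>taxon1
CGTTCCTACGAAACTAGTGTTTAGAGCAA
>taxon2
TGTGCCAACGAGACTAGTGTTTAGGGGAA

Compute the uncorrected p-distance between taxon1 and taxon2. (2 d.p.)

The sequences differ at 6 of 29 positions (sites 1, 4, 7, 12, 25, 27).
p = 6/29 = 0.206896… ≈ 0.21 (to 2 d.p.).

0.21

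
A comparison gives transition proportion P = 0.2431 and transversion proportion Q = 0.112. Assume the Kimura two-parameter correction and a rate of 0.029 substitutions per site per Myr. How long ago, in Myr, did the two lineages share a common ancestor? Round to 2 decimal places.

8.95

Under the Kimura two-parameter model, d = −½ ln(1 − 2P − Q) − ¼ ln(1 − 2Q).
1 − 2P − Q = 0.4018, giving −½ ln(0.4018) = 0.455900.
1 − 2Q = 0.776, giving −¼ ln(0.776) = 0.063401.
d = 0.455900 + 0.063401 = 0.519301.
Under a molecular clock d = 2μt, so t = d/(2μ) = 0.519301 / (2 × 0.029) = 8.95 Myr.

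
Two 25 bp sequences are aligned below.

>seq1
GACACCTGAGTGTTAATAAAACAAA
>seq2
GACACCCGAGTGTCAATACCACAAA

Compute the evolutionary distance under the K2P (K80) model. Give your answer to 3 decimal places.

0.181

Of 25 sites, 2 differences are transitions and 2 are transversions, so P = 2/25 = 0.08 and Q = 2/25 = 0.08.
Under the Kimura two-parameter model, d = −½ ln(1 − 2P − Q) − ¼ ln(1 − 2Q).
1 − 2P − Q = 0.76, giving −½ ln(0.76) = 0.137218.
1 − 2Q = 0.84, giving −¼ ln(0.84) = 0.043588.
d = 0.137218 + 0.043588 = 0.180806.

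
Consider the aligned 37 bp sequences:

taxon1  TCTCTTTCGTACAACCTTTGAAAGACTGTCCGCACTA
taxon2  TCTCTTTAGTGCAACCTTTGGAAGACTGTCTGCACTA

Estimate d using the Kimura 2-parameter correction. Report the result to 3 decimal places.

0.119

Of 37 sites, 3 differences are transitions and 1 are transversions, so P = 3/37 ≈ 0.081081 and Q = 1/37 ≈ 0.027027.
Under the Kimura two-parameter model, d = −½ ln(1 − 2P − Q) − ¼ ln(1 − 2Q).
1 − 2P − Q = 0.810811, giving −½ ln(0.810811) = 0.104860.
1 − 2Q = 0.945946, giving −¼ ln(0.945946) = 0.013892.
d = 0.104860 + 0.013892 = 0.118752.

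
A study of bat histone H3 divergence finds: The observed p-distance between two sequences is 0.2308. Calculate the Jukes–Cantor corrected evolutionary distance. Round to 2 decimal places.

0.28

d = −(3/4) ln(1 − 4p/3) = −0.75 ln(1 − 0.307733) = −0.75 ln(0.692267)
  = −0.75 × (-0.367784) = 0.275838 substitutions/site.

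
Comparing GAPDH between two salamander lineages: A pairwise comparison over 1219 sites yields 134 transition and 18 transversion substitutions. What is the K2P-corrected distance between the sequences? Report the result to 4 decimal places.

0.1412

P = 134/1219 ≈ 0.109926 and Q = 18/1219 ≈ 0.014766.
Under the Kimura two-parameter model, d = −½ ln(1 − 2P − Q) − ¼ ln(1 − 2Q).
1 − 2P − Q = 0.765382, giving −½ ln(0.765382) = 0.133690.
1 − 2Q = 0.970468, giving −¼ ln(0.970468) = 0.007494.
d = 0.133690 + 0.007494 = 0.141184.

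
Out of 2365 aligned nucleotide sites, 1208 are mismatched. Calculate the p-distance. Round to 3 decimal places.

p = 1208/2365 = 0.510782… ≈ 0.511 (to 3 d.p.).

0.511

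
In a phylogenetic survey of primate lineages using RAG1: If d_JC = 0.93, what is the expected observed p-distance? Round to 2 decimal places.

0.53

p = (3/4)(1 − e^(−4d/3)) = 0.75 × (1 − e^(-1.24)) = 0.75 × (1 − 0.289384) = 0.532962.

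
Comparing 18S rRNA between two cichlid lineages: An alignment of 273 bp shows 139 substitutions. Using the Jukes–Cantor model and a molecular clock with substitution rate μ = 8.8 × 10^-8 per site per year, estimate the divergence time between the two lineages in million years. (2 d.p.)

4.84

p = 139/273 ≈ 0.509158.
d = −(3/4) ln(1 − 4p/3) = −0.75 ln(1 − 0.678877) = −0.75 ln(0.321123)
  = −0.75 × (-1.135931) = 0.851948 substitutions/site.
Under a molecular clock d = 2μt, so t = d/(2μ) = 0.851948 / (2 × 8.8 × 10^-8) = 4.84 million years.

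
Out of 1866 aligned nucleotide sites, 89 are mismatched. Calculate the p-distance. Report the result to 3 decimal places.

0.048

p = 89/1866 = 0.047695… ≈ 0.048 (to 3 d.p.).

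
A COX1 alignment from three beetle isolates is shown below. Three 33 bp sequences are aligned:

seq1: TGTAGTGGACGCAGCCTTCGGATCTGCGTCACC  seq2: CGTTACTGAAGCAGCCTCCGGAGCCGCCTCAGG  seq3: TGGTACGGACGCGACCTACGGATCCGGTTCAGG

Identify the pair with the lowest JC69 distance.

seq1–seq2: 12/33 differ, p = 0.364, d = 0.497.
seq1–seq3: 12/33 differ, p = 0.364, d = 0.497.
seq2–seq3: 10/33 differ, p = 0.303, d = 0.388.
The smallest distance is between seq2 and seq3.

seq2 and seq3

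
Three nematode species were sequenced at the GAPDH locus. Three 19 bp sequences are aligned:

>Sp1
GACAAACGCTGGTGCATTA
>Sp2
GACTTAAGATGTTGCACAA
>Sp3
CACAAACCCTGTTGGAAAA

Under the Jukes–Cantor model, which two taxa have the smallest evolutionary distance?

Sp1–Sp2: 7/19 differ, p = 0.368, d = 0.507.
Sp1–Sp3: 6/19 differ, p = 0.316, d = 0.410.
Sp2–Sp3: 8/19 differ, p = 0.421, d = 0.618.
The smallest distance is between Sp1 and Sp3.

Sp1 and Sp3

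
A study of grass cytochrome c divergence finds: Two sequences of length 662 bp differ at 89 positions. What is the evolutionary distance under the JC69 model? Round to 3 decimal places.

p = 89/662 ≈ 0.134441.
d = −(3/4) ln(1 − 4p/3) = −0.75 ln(1 − 0.179255) = −0.75 ln(0.820745)
  = −0.75 × (-0.197543) = 0.148157 substitutions/site.

0.148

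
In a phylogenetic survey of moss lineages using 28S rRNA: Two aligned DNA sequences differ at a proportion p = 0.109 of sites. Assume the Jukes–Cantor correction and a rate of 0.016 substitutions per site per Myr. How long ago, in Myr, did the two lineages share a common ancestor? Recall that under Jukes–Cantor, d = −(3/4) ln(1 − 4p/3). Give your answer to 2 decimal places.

3.68

d = −(3/4) ln(1 − 4p/3) = −0.75 ln(1 − 0.145333) = −0.75 ln(0.854667)
  = −0.75 × (-0.157043) = 0.117782 substitutions/site.
Under a molecular clock d = 2μt, so t = d/(2μ) = 0.117782 / (2 × 0.016) = 3.68 Myr.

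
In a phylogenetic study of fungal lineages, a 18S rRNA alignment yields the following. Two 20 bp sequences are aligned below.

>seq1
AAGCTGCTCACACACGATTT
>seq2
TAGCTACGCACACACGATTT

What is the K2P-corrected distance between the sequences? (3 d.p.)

Of 20 sites, 1 differences are transitions and 2 are transversions, so P = 1/20 = 0.05 and Q = 2/20 = 0.1.
Under the Kimura two-parameter model, d = −½ ln(1 − 2P − Q) − ¼ ln(1 − 2Q).
1 − 2P − Q = 0.8, giving −½ ln(0.8) = 0.111572.
1 − 2Q = 0.8, giving −¼ ln(0.8) = 0.055786.
d = 0.111572 + 0.055786 = 0.167358.

0.167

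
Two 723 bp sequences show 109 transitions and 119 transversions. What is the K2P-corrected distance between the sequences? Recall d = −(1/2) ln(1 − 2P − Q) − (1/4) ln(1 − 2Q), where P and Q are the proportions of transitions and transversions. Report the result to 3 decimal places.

0.414

P = 109/723 ≈ 0.150761 and Q = 119/723 ≈ 0.164592.
Under the Kimura two-parameter model, d = −½ ln(1 − 2P − Q) − ¼ ln(1 − 2Q).
1 − 2P − Q = 0.533886, giving −½ ln(0.533886) = 0.313786.
1 − 2Q = 0.670816, giving −¼ ln(0.670816) = 0.099815.
d = 0.313786 + 0.099815 = 0.413601.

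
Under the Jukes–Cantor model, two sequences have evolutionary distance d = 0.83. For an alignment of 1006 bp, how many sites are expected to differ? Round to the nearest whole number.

Invert JC69: p = (3/4)(1 − e^(−4d/3)) = 0.75 × (1 − e^(-1.106667)) = 0.75 × (1 − 0.330659) = 0.502006.
Expected differing sites = pL ≈ 0.502006 × 1006 = 505.018036 ≈ 505.

505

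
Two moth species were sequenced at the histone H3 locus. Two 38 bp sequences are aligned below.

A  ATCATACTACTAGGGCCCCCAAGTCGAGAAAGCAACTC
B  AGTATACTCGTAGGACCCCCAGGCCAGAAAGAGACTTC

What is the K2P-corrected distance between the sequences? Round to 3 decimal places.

Of 38 sites, 10 differences are transitions and 5 are transversions, so P = 10/38 ≈ 0.263158 and Q = 5/38 ≈ 0.131579.
Under the Kimura two-parameter model, d = −½ ln(1 − 2P − Q) − ¼ ln(1 − 2Q).
1 − 2P − Q = 0.342105, giving −½ ln(0.342105) = 0.536319.
1 − 2Q = 0.736842, giving −¼ ln(0.736842) = 0.076345.
d = 0.536319 + 0.076345 = 0.612664.

0.613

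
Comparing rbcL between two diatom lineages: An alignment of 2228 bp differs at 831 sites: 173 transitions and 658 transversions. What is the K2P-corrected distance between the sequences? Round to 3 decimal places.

P = 173/2228 ≈ 0.077648 and Q = 658/2228 ≈ 0.295332.
Under the Kimura two-parameter model, d = −½ ln(1 − 2P − Q) − ¼ ln(1 − 2Q).
1 − 2P − Q = 0.549372, giving −½ ln(0.549372) = 0.299490.
1 − 2Q = 0.409336, giving −¼ ln(0.409336) = 0.223305.
d = 0.299490 + 0.223305 = 0.522795.

0.523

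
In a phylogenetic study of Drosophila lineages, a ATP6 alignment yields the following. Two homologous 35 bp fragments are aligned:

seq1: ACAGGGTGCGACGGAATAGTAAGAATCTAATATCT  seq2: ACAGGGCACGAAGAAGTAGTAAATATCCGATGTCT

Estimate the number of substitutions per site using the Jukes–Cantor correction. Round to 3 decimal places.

0.360

The sequences differ at 10 of 35 sites (7, 8, 12, 14, 16, 23, 24, 28, 29, 32), so p = 10/35 ≈ 0.285714.
d = −(3/4) ln(1 − 4p/3) = −0.75 ln(1 − 0.380952) = −0.75 ln(0.619048)
  = −0.75 × (-0.479572) = 0.359679 substitutions/site.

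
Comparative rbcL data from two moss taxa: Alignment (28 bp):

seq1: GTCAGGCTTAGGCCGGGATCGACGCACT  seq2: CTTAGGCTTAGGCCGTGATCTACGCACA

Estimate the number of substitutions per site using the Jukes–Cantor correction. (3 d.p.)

The sequences differ at 5 of 28 sites (1, 3, 16, 21, 28), so p = 5/28 ≈ 0.178571.
d = −(3/4) ln(1 − 4p/3) = −0.75 ln(1 − 0.238095) = −0.75 ln(0.761905)
  = −0.75 × (-0.271933) = 0.203950 substitutions/site.

0.204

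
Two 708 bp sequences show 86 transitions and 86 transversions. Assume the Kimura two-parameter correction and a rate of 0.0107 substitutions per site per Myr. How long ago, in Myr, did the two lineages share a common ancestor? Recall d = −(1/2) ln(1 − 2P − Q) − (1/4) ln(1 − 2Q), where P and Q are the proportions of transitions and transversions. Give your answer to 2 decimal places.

13.84

P = 86/708 ≈ 0.121469 and Q = 86/708 ≈ 0.121469.
Under the Kimura two-parameter model, d = −½ ln(1 − 2P − Q) − ¼ ln(1 − 2Q).
1 − 2P − Q = 0.635593, giving −½ ln(0.635593) = 0.226598.
1 − 2Q = 0.757062, giving −¼ ln(0.757062) = 0.069578.
d = 0.226598 + 0.069578 = 0.296176.
Under a molecular clock d = 2μt, so t = d/(2μ) = 0.296176 / (2 × 0.0107) = 13.84 Myr.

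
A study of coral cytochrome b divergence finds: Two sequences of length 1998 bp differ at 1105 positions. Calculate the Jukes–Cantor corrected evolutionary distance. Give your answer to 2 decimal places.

1.00

p = 1105/1998 ≈ 0.553053.
d = −(3/4) ln(1 − 4p/3) = −0.75 ln(1 − 0.737404) = −0.75 ln(0.262596)
  = −0.75 × (-1.337139) = 1.002854 substitutions/site.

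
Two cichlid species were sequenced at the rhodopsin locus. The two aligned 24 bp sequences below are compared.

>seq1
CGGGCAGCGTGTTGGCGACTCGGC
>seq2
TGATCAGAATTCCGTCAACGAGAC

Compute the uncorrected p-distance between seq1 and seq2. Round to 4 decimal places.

The sequences differ at 13 of 24 positions.
p = 13/24 = 0.541666… ≈ 0.5417 (to 4 d.p.).

0.5417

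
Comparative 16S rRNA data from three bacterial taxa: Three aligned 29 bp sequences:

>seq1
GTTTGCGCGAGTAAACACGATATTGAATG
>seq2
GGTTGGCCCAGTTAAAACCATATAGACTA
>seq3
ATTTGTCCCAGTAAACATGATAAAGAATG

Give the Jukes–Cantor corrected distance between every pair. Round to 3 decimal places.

d(seq1,seq2) = 0.462, d(seq1,seq3) = 0.291, d(seq2,seq3) = 0.462

seq1–seq2: 10/29 sites differ → p ≈ 0.344828, d = −0.75 ln(1 − 0.459771) = 0.461822 ≈ 0.462.
seq1–seq3: 7/29 sites differ → p ≈ 0.241379, d = −0.75 ln(1 − 0.321839) = 0.291278 ≈ 0.291.
seq2–seq3: 10/29 sites differ → p ≈ 0.344828, d = −0.75 ln(1 − 0.459771) = 0.461822 ≈ 0.462.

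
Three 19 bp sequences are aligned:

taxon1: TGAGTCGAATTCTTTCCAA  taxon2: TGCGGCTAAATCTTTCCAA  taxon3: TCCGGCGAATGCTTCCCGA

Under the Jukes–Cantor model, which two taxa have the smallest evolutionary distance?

taxon1 and taxon2

taxon1–taxon2: 4/19 differ, p = 0.211, d = 0.247.
taxon1–taxon3: 6/19 differ, p = 0.316, d = 0.410.
taxon2–taxon3: 6/19 differ, p = 0.316, d = 0.410.
The smallest distance is between taxon1 and taxon2.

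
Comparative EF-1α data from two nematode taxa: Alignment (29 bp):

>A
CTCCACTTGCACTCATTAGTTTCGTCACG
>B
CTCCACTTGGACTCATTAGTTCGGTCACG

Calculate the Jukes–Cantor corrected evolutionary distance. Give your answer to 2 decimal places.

The sequences differ at 3 of 29 sites (10, 22, 23), so p = 3/29 ≈ 0.103448.
d = −(3/4) ln(1 − 4p/3) = −0.75 ln(1 − 0.137931) = −0.75 ln(0.862069)
  = −0.75 × (-0.148420) = 0.111315 substitutions/site.

0.11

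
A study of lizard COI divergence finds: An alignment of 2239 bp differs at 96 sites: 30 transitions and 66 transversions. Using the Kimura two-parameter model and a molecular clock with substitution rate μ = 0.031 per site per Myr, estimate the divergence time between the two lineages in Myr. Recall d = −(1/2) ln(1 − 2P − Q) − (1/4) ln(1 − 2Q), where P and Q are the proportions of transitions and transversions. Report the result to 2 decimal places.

P = 30/2239 ≈ 0.013399 and Q = 66/2239 ≈ 0.029477.
Under the Kimura two-parameter model, d = −½ ln(1 − 2P − Q) − ¼ ln(1 − 2Q).
1 − 2P − Q = 0.943725, giving −½ ln(0.943725) = 0.028960.
1 − 2Q = 0.941046, giving −¼ ln(0.941046) = 0.015191.
d = 0.028960 + 0.015191 = 0.044151.
Under a molecular clock d = 2μt, so t = d/(2μ) = 0.044151 / (2 × 0.031) = 0.71 Myr.

0.71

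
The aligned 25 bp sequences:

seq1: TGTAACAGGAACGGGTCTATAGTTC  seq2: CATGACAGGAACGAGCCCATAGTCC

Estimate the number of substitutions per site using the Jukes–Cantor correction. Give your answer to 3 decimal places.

The sequences differ at 7 of 25 sites (1, 2, 4, 14, 16, 18, 24), so p = 7/25 = 0.28.
d = −(3/4) ln(1 − 4p/3) = −0.75 ln(1 − 0.373333) = −0.75 ln(0.626667)
  = −0.75 × (-0.467340) = 0.350505 substitutions/site.

0.351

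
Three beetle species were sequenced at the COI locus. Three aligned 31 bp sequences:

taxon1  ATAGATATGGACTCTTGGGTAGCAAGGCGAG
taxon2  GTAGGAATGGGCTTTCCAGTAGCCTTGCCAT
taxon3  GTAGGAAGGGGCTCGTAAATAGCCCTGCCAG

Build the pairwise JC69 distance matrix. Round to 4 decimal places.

taxon1–taxon2: 13/31 sites differ → p ≈ 0.419355, d = −0.75 ln(1 − 0.55914) = 0.614271 ≈ 0.6143.
taxon1–taxon3: 13/31 sites differ → p ≈ 0.419355, d = −0.75 ln(1 − 0.55914) = 0.614271 ≈ 0.6143.
taxon2–taxon3: 8/31 sites differ → p ≈ 0.258065, d = −0.75 ln(1 − 0.344087) = 0.316295 ≈ 0.3163.

d(taxon1,taxon2) = 0.6143, d(taxon1,taxon3) = 0.6143, d(taxon2,taxon3) = 0.3163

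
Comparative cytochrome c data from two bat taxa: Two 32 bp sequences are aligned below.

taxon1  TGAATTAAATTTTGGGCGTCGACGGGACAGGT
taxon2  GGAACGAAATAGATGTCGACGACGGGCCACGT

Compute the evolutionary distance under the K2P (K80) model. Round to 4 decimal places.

0.4802

Of 32 sites, 1 differences are transitions and 10 are transversions, so P = 1/32 = 0.03125 and Q = 10/32 = 0.3125.
Under the Kimura two-parameter model, d = −½ ln(1 − 2P − Q) − ¼ ln(1 − 2Q).
1 − 2P − Q = 0.625, giving −½ ln(0.625) = 0.235002.
1 − 2Q = 0.375, giving −¼ ln(0.375) = 0.245207.
d = 0.235002 + 0.245207 = 0.480209.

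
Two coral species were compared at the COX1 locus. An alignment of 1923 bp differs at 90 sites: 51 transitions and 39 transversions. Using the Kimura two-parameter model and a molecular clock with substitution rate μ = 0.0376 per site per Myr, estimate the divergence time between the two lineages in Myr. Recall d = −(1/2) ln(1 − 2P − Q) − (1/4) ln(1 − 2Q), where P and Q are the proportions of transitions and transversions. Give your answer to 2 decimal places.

0.64

P = 51/1923 ≈ 0.026521 and Q = 39/1923 ≈ 0.020281.
Under the Kimura two-parameter model, d = −½ ln(1 − 2P − Q) − ¼ ln(1 − 2Q).
1 − 2P − Q = 0.926677, giving −½ ln(0.926677) = 0.038075.
1 − 2Q = 0.959438, giving −¼ ln(0.959438) = 0.010352.
d = 0.038075 + 0.010352 = 0.048427.
Under a molecular clock d = 2μt, so t = d/(2μ) = 0.048427 / (2 × 0.0376) = 0.64 Myr.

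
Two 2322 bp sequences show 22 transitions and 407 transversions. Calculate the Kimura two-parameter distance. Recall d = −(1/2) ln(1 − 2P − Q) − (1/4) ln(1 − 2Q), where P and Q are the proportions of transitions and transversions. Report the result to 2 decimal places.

0.22

P = 22/2322 ≈ 0.009475 and Q = 407/2322 ≈ 0.17528.
Under the Kimura two-parameter model, d = −½ ln(1 − 2P − Q) − ¼ ln(1 − 2Q).
1 − 2P − Q = 0.80577, giving −½ ln(0.80577) = 0.107978.
1 − 2Q = 0.64944, giving −¼ ln(0.64944) = 0.107911.
d = 0.107978 + 0.107911 = 0.215889.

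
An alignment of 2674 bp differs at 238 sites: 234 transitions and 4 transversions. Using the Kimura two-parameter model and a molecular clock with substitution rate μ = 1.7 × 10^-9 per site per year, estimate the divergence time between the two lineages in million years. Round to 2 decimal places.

28.78

P = 234/2674 ≈ 0.087509 and Q = 4/2674 ≈ 0.001496.
Under the Kimura two-parameter model, d = −½ ln(1 − 2P − Q) − ¼ ln(1 − 2Q).
1 − 2P − Q = 0.823486, giving −½ ln(0.823486) = 0.097104.
1 − 2Q = 0.997008, giving −¼ ln(0.997008) = 0.000749.
d = 0.097104 + 0.000749 = 0.097853.
Under a molecular clock d = 2μt, so t = d/(2μ) = 0.097853 / (2 × 1.7 × 10^-9) = 28.78 million years.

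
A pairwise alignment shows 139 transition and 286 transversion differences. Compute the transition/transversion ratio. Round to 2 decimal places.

0.49

R = 139/286 = 0.486013… ≈ 0.49 (to 2 d.p.).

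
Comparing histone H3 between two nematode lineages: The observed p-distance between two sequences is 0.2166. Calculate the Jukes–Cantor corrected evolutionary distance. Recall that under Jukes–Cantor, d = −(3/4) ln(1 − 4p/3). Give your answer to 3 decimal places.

0.256

d = −(3/4) ln(1 − 4p/3) = −0.75 ln(1 − 0.2888) = −0.75 ln(0.7112)
  = −0.75 × (-0.340802) = 0.255602 substitutions/site.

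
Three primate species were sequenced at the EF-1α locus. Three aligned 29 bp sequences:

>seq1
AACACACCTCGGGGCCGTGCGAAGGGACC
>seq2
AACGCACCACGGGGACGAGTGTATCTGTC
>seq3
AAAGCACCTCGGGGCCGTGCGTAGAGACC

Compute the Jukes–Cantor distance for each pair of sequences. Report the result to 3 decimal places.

seq1–seq2: 11/29 sites differ → p ≈ 0.37931, d = −0.75 ln(1 − 0.505747) = 0.528531 ≈ 0.529.
seq1–seq3: 4/29 sites differ → p ≈ 0.137931, d = −0.75 ln(1 − 0.183908) = 0.152421 ≈ 0.152.
seq2–seq3: 10/29 sites differ → p ≈ 0.344828, d = −0.75 ln(1 − 0.459771) = 0.461822 ≈ 0.462.

d(seq1,seq2) = 0.529, d(seq1,seq3) = 0.152, d(seq2,seq3) = 0.462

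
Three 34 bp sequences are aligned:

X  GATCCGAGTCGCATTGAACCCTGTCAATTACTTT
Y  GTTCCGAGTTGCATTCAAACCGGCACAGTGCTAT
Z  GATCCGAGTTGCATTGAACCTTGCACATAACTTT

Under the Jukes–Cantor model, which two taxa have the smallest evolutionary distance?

X and Z

X–Y: 11/34 differ, p = 0.324, d = 0.423.
X–Z: 6/34 differ, p = 0.176, d = 0.201.
Y–Z: 9/34 differ, p = 0.265, d = 0.326.
The smallest distance is between X and Z.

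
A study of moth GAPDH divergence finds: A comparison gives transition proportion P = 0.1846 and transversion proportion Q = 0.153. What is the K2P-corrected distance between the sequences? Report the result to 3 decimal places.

0.461

Under the Kimura two-parameter model, d = −½ ln(1 − 2P − Q) − ¼ ln(1 − 2Q).
1 − 2P − Q = 0.4778, giving −½ ln(0.4778) = 0.369282.
1 − 2Q = 0.694, giving −¼ ln(0.694) = 0.091321.
d = 0.369282 + 0.091321 = 0.460603.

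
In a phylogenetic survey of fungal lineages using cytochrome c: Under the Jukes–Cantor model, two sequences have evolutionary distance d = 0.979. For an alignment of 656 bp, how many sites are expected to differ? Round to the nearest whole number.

359

Invert JC69: p = (3/4)(1 − e^(−4d/3)) = 0.75 × (1 − e^(-1.305333)) = 0.75 × (1 − 0.271082) = 0.546689.
Expected differing sites = pL ≈ 0.546689 × 656 = 358.627984 ≈ 359.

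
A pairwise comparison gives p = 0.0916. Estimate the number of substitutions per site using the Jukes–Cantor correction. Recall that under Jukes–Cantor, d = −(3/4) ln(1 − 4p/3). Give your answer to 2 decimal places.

d = −(3/4) ln(1 − 4p/3) = −0.75 ln(1 − 0.122133) = −0.75 ln(0.877867)
  = −0.75 × (-0.130260) = 0.097695 substitutions/site.

0.10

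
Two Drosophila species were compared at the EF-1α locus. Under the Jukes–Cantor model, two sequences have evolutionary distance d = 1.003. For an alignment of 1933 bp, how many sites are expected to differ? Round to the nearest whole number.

Invert JC69: p = (3/4)(1 − e^(−4d/3)) = 0.75 × (1 − e^(-1.337333)) = 0.75 × (1 − 0.262545) = 0.553091.
Expected differing sites = pL ≈ 0.553091 × 1933 = 1069.124903 ≈ 1069.

1069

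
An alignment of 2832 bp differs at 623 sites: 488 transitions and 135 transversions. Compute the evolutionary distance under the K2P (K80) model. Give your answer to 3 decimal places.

0.274

P = 488/2832 ≈ 0.172316 and Q = 135/2832 ≈ 0.047669.
Under the Kimura two-parameter model, d = −½ ln(1 − 2P − Q) − ¼ ln(1 − 2Q).
1 − 2P − Q = 0.607699, giving −½ ln(0.607699) = 0.249038.
1 − 2Q = 0.904662, giving −¼ ln(0.904662) = 0.025048.
d = 0.249038 + 0.025048 = 0.274086.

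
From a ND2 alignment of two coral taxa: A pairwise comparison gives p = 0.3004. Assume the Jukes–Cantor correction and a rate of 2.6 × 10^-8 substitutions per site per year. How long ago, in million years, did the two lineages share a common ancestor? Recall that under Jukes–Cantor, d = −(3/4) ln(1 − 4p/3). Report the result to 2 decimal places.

7.38

d = −(3/4) ln(1 − 4p/3) = −0.75 ln(1 − 0.400533) = −0.75 ln(0.599467)
  = −0.75 × (-0.511714) = 0.383786 substitutions/site.
Under a molecular clock d = 2μt, so t = d/(2μ) = 0.383786 / (2 × 2.6 × 10^-8) = 7.38 million years.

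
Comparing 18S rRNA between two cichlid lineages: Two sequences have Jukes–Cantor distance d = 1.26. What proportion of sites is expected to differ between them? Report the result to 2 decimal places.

p = (3/4)(1 − e^(−4d/3)) = 0.75 × (1 − e^(-1.68)) = 0.75 × (1 − 0.186374) = 0.610220.

0.61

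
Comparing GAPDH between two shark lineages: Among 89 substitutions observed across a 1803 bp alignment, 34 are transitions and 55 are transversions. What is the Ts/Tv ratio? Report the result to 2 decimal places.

R = 34/55 = 0.618181… ≈ 0.62 (to 2 d.p.).

0.62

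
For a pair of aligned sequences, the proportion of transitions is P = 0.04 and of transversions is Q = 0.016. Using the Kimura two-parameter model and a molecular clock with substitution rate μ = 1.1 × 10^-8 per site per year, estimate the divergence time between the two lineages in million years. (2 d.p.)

Under the Kimura two-parameter model, d = −½ ln(1 − 2P − Q) − ¼ ln(1 − 2Q).
1 − 2P − Q = 0.904, giving −½ ln(0.904) = 0.050463.
1 − 2Q = 0.968, giving −¼ ln(0.968) = 0.008131.
d = 0.050463 + 0.008131 = 0.058594.
Under a molecular clock d = 2μt, so t = d/(2μ) = 0.058594 / (2 × 1.1 × 10^-8) = 2.66 million years.

2.66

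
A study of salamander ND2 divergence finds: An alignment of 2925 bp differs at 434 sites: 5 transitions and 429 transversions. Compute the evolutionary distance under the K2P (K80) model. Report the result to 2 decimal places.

0.17

P = 5/2925 ≈ 0.001709 and Q = 429/2925 ≈ 0.146667.
Under the Kimura two-parameter model, d = −½ ln(1 − 2P − Q) − ¼ ln(1 − 2Q).
1 − 2P − Q = 0.849915, giving −½ ln(0.849915) = 0.081309.
1 − 2Q = 0.706666, giving −¼ ln(0.706666) = 0.086799.
d = 0.081309 + 0.086799 = 0.168108.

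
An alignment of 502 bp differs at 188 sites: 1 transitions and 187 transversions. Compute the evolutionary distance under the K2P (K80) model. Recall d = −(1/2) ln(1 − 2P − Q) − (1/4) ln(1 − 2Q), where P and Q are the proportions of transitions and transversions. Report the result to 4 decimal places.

P = 1/502 ≈ 0.001992 and Q = 187/502 ≈ 0.37251.
Under the Kimura two-parameter model, d = −½ ln(1 − 2P − Q) − ¼ ln(1 − 2Q).
1 − 2P − Q = 0.623506, giving −½ ln(0.623506) = 0.236198.
1 − 2Q = 0.25498, giving −¼ ln(0.25498) = 0.341643.
d = 0.236198 + 0.341643 = 0.577841.

0.5778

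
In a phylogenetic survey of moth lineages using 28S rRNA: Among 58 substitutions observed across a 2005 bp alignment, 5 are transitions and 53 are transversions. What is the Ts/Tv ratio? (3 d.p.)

R = 5/53 = 0.094339… ≈ 0.094 (to 3 d.p.).

0.094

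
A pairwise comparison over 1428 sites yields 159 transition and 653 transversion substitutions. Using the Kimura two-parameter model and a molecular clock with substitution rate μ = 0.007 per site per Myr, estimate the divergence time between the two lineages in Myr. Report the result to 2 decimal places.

84.62

P = 159/1428 ≈ 0.111345 and Q = 653/1428 ≈ 0.457283.
Under the Kimura two-parameter model, d = −½ ln(1 − 2P − Q) − ¼ ln(1 − 2Q).
1 − 2P − Q = 0.320027, giving −½ ln(0.320027) = 0.569675.
1 − 2Q = 0.085434, giving −¼ ln(0.085434) = 0.615003.
d = 0.569675 + 0.615003 = 1.184678.
Under a molecular clock d = 2μt, so t = d/(2μ) = 1.184678 / (2 × 0.007) = 84.62 Myr.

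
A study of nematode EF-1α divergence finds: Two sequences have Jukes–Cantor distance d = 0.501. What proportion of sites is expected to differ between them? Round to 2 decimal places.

0.37

p = (3/4)(1 − e^(−4d/3)) = 0.75 × (1 − e^(-0.668)) = 0.75 × (1 − 0.512733) = 0.365450.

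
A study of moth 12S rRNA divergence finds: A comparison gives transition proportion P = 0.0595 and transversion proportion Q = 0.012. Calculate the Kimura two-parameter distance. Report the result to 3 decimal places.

Under the Kimura two-parameter model, d = −½ ln(1 − 2P − Q) − ¼ ln(1 − 2Q).
1 − 2P − Q = 0.869, giving −½ ln(0.869) = 0.070206.
1 − 2Q = 0.976, giving −¼ ln(0.976) = 0.006073.
d = 0.070206 + 0.006073 = 0.076279.

0.076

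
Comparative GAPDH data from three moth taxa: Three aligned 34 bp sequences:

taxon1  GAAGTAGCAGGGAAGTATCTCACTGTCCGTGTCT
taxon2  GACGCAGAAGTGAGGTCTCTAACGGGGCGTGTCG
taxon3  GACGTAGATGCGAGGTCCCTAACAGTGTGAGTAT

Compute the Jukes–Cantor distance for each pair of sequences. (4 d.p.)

taxon1–taxon2: 11/34 sites differ → p ≈ 0.323529, d = −0.75 ln(1 − 0.431372) = 0.423397 ≈ 0.4234.
taxon1–taxon3: 13/34 sites differ → p ≈ 0.382353, d = −0.75 ln(1 − 0.509804) = 0.534712 ≈ 0.5347.
taxon2–taxon3: 10/34 sites differ → p ≈ 0.294118, d = −0.75 ln(1 − 0.392157) = 0.373379 ≈ 0.3734.

d(taxon1,taxon2) = 0.4234, d(taxon1,taxon3) = 0.5347, d(taxon2,taxon3) = 0.3734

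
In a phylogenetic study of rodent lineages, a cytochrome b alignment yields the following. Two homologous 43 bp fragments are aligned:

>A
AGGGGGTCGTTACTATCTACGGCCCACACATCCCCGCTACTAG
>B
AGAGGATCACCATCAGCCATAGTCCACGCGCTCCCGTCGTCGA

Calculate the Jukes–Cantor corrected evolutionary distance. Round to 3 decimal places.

0.937

The sequences differ at 23 of 43 sites, so p = 23/43 ≈ 0.534884.
d = −(3/4) ln(1 − 4p/3) = −0.75 ln(1 − 0.713179) = −0.75 ln(0.286821)
  = −0.75 × (-1.248897) = 0.936673 substitutions/site.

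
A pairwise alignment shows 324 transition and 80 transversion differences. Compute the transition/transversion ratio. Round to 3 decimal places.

4.050

R = 324/80 = 4.050.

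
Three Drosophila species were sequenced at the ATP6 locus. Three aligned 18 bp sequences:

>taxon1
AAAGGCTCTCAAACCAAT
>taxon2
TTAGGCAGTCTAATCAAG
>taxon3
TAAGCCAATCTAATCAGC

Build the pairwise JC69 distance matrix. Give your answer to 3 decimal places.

d(taxon1,taxon2) = 0.548, d(taxon1,taxon3) = 0.673, d(taxon2,taxon3) = 0.347

taxon1–taxon2: 7/18 sites differ → p ≈ 0.388889, d = −0.75 ln(1 − 0.518519) = 0.548166 ≈ 0.548.
taxon1–taxon3: 8/18 sites differ → p ≈ 0.444444, d = −0.75 ln(1 − 0.592592) = 0.673455 ≈ 0.673.
taxon2–taxon3: 5/18 sites differ → p ≈ 0.277778, d = −0.75 ln(1 − 0.370371) = 0.346968 ≈ 0.347.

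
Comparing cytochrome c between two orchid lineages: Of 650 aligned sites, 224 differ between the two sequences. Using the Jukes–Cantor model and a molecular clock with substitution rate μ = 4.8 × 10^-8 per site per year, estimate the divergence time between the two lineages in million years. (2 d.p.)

p = 224/650 ≈ 0.344615.
d = −(3/4) ln(1 − 4p/3) = −0.75 ln(1 − 0.459487) = −0.75 ln(0.540513)
  = −0.75 × (-0.615237) = 0.461428 substitutions/site.
Under a molecular clock d = 2μt, so t = d/(2μ) = 0.461428 / (2 × 4.8 × 10^-8) = 4.81 million years.

4.81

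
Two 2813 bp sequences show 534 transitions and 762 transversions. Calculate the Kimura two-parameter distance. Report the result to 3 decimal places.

P = 534/2813 ≈ 0.189833 and Q = 762/2813 ≈ 0.270885.
Under the Kimura two-parameter model, d = −½ ln(1 − 2P − Q) − ¼ ln(1 − 2Q).
1 − 2P − Q = 0.349449, giving −½ ln(0.349449) = 0.525699.
1 − 2Q = 0.45823, giving −¼ ln(0.45823) = 0.195096.
d = 0.525699 + 0.195096 = 0.720795.

0.721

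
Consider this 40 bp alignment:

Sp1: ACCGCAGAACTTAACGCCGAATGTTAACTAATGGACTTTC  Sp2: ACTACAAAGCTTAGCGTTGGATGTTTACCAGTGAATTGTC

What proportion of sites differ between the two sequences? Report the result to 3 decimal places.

The sequences differ at 14 of 40 positions.
p = 14/40 = 0.350.

0.350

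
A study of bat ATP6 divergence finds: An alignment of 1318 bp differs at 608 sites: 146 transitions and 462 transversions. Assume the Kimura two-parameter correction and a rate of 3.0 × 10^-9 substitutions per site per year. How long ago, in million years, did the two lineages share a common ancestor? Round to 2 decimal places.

121.05

P = 146/1318 ≈ 0.110774 and Q = 462/1318 ≈ 0.350531.
Under the Kimura two-parameter model, d = −½ ln(1 − 2P − Q) − ¼ ln(1 − 2Q).
1 − 2P − Q = 0.427921, giving −½ ln(0.427921) = 0.424408.
1 − 2Q = 0.298938, giving −¼ ln(0.298938) = 0.301880.
d = 0.424408 + 0.301880 = 0.726288.
Under a molecular clock d = 2μt, so t = d/(2μ) = 0.726288 / (2 × 3.0 × 10^-9) = 121.05 million years.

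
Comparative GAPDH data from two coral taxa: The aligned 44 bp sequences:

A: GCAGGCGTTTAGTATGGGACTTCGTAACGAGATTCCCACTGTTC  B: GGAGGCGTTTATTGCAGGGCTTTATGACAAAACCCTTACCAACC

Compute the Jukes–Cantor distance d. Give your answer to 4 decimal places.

The sequences differ at 19 of 44 sites, so p = 19/44 ≈ 0.431818.
d = −(3/4) ln(1 − 4p/3) = −0.75 ln(1 − 0.575757) = −0.75 ln(0.424243)
  = −0.75 × (-0.857449) = 0.643087 substitutions/site.

0.6431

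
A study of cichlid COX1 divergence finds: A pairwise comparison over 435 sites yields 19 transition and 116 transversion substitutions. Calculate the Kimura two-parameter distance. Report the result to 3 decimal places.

P = 19/435 ≈ 0.043678 and Q = 116/435 ≈ 0.266667.
Under the Kimura two-parameter model, d = −½ ln(1 − 2P − Q) − ¼ ln(1 − 2Q).
1 − 2P − Q = 0.645977, giving −½ ln(0.645977) = 0.218496.
1 − 2Q = 0.466666, giving −¼ ln(0.466666) = 0.190535.
d = 0.218496 + 0.190535 = 0.409031.

0.409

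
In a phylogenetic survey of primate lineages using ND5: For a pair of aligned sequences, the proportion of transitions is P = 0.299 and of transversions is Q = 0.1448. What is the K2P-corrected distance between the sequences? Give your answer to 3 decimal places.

Under the Kimura two-parameter model, d = −½ ln(1 − 2P − Q) − ¼ ln(1 − 2Q).
1 − 2P − Q = 0.2572, giving −½ ln(0.2572) = 0.678951.
1 − 2Q = 0.7104, giving −¼ ln(0.7104) = 0.085482.
d = 0.678951 + 0.085482 = 0.764433.

0.764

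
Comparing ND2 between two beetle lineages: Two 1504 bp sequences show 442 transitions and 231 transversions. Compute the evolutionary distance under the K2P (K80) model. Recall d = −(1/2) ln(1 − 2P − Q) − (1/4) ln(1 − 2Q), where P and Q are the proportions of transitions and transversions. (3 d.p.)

P = 442/1504 ≈ 0.293883 and Q = 231/1504 ≈ 0.15359.
Under the Kimura two-parameter model, d = −½ ln(1 − 2P − Q) − ¼ ln(1 − 2Q).
1 − 2P − Q = 0.258644, giving −½ ln(0.258644) = 0.676151.
1 − 2Q = 0.69282, giving −¼ ln(0.69282) = 0.091746.
d = 0.676151 + 0.091746 = 0.767897.

0.768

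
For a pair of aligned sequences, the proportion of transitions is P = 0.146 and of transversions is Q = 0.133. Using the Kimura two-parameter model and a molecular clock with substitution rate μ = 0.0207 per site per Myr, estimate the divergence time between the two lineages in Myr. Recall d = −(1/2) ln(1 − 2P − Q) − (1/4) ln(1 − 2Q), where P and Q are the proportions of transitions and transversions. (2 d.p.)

8.55

Under the Kimura two-parameter model, d = −½ ln(1 − 2P − Q) − ¼ ln(1 − 2Q).
1 − 2P − Q = 0.575, giving −½ ln(0.575) = 0.276693.
1 − 2Q = 0.734, giving −¼ ln(0.734) = 0.077312.
d = 0.276693 + 0.077312 = 0.354005.
Under a molecular clock d = 2μt, so t = d/(2μ) = 0.354005 / (2 × 0.0207) = 8.55 Myr.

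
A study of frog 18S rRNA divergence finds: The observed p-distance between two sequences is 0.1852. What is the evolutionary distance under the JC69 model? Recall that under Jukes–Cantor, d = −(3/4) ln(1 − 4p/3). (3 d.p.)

d = −(3/4) ln(1 − 4p/3) = −0.75 ln(1 − 0.246933) = −0.75 ln(0.753067)
  = −0.75 × (-0.283601) = 0.212701 substitutions/site.

0.213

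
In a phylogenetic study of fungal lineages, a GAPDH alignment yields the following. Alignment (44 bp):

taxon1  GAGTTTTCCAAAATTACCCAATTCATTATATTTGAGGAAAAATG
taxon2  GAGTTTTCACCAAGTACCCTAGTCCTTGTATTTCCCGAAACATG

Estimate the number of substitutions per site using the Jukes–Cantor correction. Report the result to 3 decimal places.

The sequences differ at 12 of 44 sites, so p = 12/44 ≈ 0.272727.
d = −(3/4) ln(1 − 4p/3) = −0.75 ln(1 − 0.363636) = −0.75 ln(0.636364)
  = −0.75 × (-0.451985) = 0.338989 substitutions/site.

0.339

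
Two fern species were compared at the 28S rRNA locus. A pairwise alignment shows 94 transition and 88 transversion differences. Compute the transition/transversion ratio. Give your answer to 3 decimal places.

R = 94/88 = 1.068181… ≈ 1.068 (to 3 d.p.).

1.068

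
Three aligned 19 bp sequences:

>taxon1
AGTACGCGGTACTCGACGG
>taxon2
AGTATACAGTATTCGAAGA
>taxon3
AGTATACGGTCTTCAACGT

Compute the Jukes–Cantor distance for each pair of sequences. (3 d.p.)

d(taxon1,taxon2) = 0.410, d(taxon1,taxon3) = 0.410, d(taxon2,taxon3) = 0.324

taxon1–taxon2: 6/19 sites differ → p ≈ 0.315789, d = −0.75 ln(1 − 0.421052) = 0.409907 ≈ 0.410.
taxon1–taxon3: 6/19 sites differ → p ≈ 0.315789, d = −0.75 ln(1 − 0.421052) = 0.409907 ≈ 0.410.
taxon2–taxon3: 5/19 sites differ → p ≈ 0.263158, d = −0.75 ln(1 − 0.350877) = 0.324100 ≈ 0.324.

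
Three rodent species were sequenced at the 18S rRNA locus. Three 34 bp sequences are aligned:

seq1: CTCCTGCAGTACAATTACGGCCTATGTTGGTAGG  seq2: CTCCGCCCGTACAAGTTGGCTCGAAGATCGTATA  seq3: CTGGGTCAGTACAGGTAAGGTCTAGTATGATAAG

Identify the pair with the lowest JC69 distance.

seq1 and seq3

seq1–seq2: 14/34 differ, p = 0.412, d = 0.597.
seq1–seq3: 13/34 differ, p = 0.382, d = 0.535.
seq2–seq3: 15/34 differ, p = 0.441, d = 0.665.
The smallest distance is between seq1 and seq3.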